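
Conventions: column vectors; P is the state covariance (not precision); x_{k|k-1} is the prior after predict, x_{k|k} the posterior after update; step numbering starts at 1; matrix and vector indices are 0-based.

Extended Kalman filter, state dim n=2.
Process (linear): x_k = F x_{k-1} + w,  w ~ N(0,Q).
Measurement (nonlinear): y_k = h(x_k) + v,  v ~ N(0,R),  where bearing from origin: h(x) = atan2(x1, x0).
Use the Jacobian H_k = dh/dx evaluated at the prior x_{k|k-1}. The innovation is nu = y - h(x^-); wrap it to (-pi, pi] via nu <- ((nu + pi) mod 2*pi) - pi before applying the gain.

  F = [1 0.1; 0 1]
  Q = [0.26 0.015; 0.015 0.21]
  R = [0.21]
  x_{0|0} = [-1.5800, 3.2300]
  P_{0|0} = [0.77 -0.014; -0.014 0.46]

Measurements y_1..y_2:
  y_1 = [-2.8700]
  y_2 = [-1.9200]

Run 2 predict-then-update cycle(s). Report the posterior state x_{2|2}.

x_post = [-4.0037, 1.6382]

step 1: x^-=[-1.2570, 3.2300]  P^-=[1.0318 0.0470; 0.0470 0.6700]  H_jac=[-0.2689 -0.1046]  S=[0.2946]  K=[-0.9585; -0.2809]  nu=[1.4713]  x^+=[-2.6672, 2.8167]  P^+=[0.7612 -0.0323; -0.0323 0.6468]
step 2: x^-=[-2.3855, 2.8167]  P^-=[1.0212 0.0474; 0.0474 0.8568]  H_jac=[-0.2067 -0.1751]  S=[0.2833]  K=[-0.7744; -0.5640]  nu=[2.0897]  x^+=[-4.0037, 1.6382]  P^+=[0.8513 -0.0764; -0.0764 0.7666]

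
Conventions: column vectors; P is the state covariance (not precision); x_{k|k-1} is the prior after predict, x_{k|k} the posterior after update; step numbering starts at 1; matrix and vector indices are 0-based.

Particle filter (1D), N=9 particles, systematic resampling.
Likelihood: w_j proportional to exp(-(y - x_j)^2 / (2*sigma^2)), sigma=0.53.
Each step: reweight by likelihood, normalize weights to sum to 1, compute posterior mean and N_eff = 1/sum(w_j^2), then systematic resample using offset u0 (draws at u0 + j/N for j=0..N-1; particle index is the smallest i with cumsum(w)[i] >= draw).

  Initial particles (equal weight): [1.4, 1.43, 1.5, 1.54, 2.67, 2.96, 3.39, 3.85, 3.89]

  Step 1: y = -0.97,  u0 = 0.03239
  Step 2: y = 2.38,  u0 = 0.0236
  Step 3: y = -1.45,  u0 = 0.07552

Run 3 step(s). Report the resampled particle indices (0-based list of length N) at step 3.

resampled_idx = [0, 1, 2, 2, 3, 4, 5, 6, 7]

step 1: w=[0.4010, 0.3108, 0.1694, 0.1188, 0.0000, 0.0000, 0.0000, 0.0000, 0.0000]  mean=1.4429  Neff=3.3313  idx=[0, 0, 0, 0, 1, 1, 1, 2, 3]
step 2: w=[0.0972, 0.0972, 0.0972, 0.0972, 0.1077, 0.1077, 0.1077, 0.1353, 0.1529]  mean=1.4446  Neff=8.7522  idx=[0, 1, 2, 3, 4, 5, 6, 7, 8]
step 3: w=[0.1471, 0.1471, 0.1471, 0.1471, 0.1083, 0.1083, 0.1083, 0.0524, 0.0343]  mean=1.4198  Neff=7.9581  idx=[0, 1, 2, 2, 3, 4, 5, 6, 7]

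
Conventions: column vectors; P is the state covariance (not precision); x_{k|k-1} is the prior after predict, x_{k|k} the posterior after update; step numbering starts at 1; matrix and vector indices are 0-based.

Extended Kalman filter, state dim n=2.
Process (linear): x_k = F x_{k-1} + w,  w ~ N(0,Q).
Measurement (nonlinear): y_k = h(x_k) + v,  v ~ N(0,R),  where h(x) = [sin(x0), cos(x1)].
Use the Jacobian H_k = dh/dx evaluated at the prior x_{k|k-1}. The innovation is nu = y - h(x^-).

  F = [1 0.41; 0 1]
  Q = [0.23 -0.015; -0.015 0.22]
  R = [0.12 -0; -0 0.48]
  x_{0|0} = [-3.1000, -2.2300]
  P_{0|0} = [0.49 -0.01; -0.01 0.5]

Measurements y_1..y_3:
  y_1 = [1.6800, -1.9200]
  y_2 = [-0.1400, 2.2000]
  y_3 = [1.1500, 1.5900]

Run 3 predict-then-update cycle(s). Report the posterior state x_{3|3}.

step 1: x^-=[-4.0143, -2.2300]  P^-=[0.7958 0.1800; 0.1800 0.7200]  H_jac=[-0.6428 0.0000; 0.0000 0.7905]  S=[0.4488 -0.0915; -0.0915 0.9299]  K=[-1.1313 0.0417; -0.1358 0.5987]  nu=[0.9139, -1.3075]  x^+=[-5.1028, -3.1369]  P^+=[0.2112 0.0254; 0.0254 0.3635]
step 2: x^-=[-6.3889, -3.1369]  P^-=[0.5231 0.1594; 0.1594 0.5835]  H_jac=[0.9944 0.0000; 0.0000 0.0047]  S=[0.6373 0.0007; 0.0007 0.4800]  K=[0.8163 0.0003; 0.2487 0.0053]  nu=[-0.0344, 3.2000]  x^+=[-6.4161, -3.1285]  P^+=[0.0985 0.0300; 0.0300 0.5441]
step 3: x^-=[-7.6988, -3.1285]  P^-=[0.4446 0.2381; 0.2381 0.7641]  H_jac=[0.1546 0.0000; 0.0000 0.0131]  S=[0.1306 0.0005; 0.0005 0.4801]  K=[0.5261 0.0060; 0.2817 0.0206]  nu=[2.1380, 2.5899]  x^+=[-6.5586, -2.4729]  P^+=[0.4084 0.2187; 0.2187 0.7535]

x_post = [-6.5586, -2.4729]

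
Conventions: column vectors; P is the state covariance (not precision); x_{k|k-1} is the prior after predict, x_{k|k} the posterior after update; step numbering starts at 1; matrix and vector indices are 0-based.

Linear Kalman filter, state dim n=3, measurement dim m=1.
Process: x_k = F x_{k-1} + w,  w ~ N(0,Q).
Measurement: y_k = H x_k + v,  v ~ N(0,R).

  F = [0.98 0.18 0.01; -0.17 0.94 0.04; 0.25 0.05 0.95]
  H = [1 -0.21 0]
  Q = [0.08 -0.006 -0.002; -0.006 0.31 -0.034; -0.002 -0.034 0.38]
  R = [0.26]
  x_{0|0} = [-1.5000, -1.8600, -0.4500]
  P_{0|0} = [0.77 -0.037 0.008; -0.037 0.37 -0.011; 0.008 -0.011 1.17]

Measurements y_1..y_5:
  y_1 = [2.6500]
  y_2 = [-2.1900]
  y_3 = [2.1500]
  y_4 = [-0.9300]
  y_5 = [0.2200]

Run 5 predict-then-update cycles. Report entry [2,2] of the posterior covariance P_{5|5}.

step 1: x^-=[-1.8093, -1.5114, -0.8955]  P^-=[0.8187 -0.1040 0.2032; -0.1040 0.6719 -0.0243; 0.2032 -0.0243 1.4868]  S=[1.1520]  K=[0.7296; -0.2128; 0.1808]  nu=[4.1419]  x^+=[1.2127, -2.3928, -0.1466]  P^+=[0.2054 0.0748 0.0512; 0.0748 0.6198 0.0200; 0.0512 0.0200 1.4491]
step 2: x^-=[0.7563, -2.4613, 0.0443]  P^-=[0.3250 0.1341 0.1259; 0.1341 0.8428 0.0686; 0.1259 0.0686 1.7303]  S=[0.5658]  K=[0.5246; -0.0758; 0.1971]  nu=[-3.4631]  x^+=[-1.0604, -2.1989, -0.6384]  P^+=[0.1693 0.1566 0.0674; 0.1566 0.8395 0.0770; 0.0674 0.0770 1.7083]
step 3: x^-=[-1.4414, -1.9122, -0.9816]  P^-=[0.3268 0.2518 0.1541; 0.2518 1.0143 0.1574; 0.1541 0.1574 1.9777]  S=[0.5258]  K=[0.5210; 0.0738; 0.2303]  nu=[3.1898]  x^+=[0.2205, -1.6767, -0.2469]  P^+=[0.1841 0.2316 0.0911; 0.2316 1.0114 0.1484; 0.0911 0.1484 1.9498]
step 4: x^-=[-0.0882, -1.6235, -0.2633]  P^-=[0.3738 0.3474 0.2029; 0.3474 1.1480 0.2513; 0.2029 0.2513 2.2169]  S=[0.5385]  K=[0.5586; 0.1974; 0.2789]  nu=[-1.1827]  x^+=[-0.7489, -1.8569, -0.5931]  P^+=[0.2057 0.2880 0.1191; 0.2880 1.1270 0.2217; 0.1191 0.2217 2.1750]
step 5: x^-=[-1.0741, -1.6419, -0.8435]  P^-=[0.4190 0.4159 0.2554; 0.4159 1.2383 0.3385; 0.2554 0.3385 2.4434]  S=[0.5590]  K=[0.5934; 0.2789; 0.3298]  nu=[0.9493]  x^+=[-0.5108, -1.3772, -0.5304]  P^+=[0.2222 0.3234 0.1460; 0.3234 1.1948 0.2871; 0.1460 0.2871 2.3826]

P_post[2,2] = 2.3826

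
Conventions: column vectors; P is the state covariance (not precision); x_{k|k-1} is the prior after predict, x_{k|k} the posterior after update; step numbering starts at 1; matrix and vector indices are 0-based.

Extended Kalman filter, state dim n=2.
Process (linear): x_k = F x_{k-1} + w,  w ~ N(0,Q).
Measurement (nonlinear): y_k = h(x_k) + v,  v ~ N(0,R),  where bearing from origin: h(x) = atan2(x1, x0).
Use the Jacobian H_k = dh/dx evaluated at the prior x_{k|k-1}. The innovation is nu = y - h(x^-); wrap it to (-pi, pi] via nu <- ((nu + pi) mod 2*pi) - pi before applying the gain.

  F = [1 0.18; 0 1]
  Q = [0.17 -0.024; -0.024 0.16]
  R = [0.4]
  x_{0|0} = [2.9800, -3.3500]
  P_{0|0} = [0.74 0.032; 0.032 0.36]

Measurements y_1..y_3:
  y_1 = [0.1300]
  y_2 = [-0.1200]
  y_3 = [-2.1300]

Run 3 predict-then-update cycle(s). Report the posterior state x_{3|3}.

x_post = [1.4966, -3.3147]

step 1: x^-=[2.3770, -3.3500]  P^-=[0.9332 0.0728; 0.0728 0.5200]  H_jac=[0.1985 0.1409]  S=[0.4512]  K=[0.4334; 0.1944]  nu=[1.0837]  x^+=[2.8467, -3.1393]  P^+=[0.8484 0.0348; 0.0348 0.5029]
step 2: x^-=[2.2816, -3.1393]  P^-=[1.0473 0.1013; 0.1013 0.6629]  H_jac=[0.2084 0.1515]  S=[0.4671]  K=[0.5002; 0.2602]  nu=[0.8223]  x^+=[2.6929, -2.9253]  P^+=[0.9304 0.0405; 0.0405 0.6313]
step 3: x^-=[2.1663, -2.9253]  P^-=[1.1354 0.1302; 0.1302 0.7913]  H_jac=[0.2208 0.1635]  S=[0.4859]  K=[0.5597; 0.3254]  nu=[-1.1966]  x^+=[1.4966, -3.3147]  P^+=[0.9832 0.0417; 0.0417 0.7399]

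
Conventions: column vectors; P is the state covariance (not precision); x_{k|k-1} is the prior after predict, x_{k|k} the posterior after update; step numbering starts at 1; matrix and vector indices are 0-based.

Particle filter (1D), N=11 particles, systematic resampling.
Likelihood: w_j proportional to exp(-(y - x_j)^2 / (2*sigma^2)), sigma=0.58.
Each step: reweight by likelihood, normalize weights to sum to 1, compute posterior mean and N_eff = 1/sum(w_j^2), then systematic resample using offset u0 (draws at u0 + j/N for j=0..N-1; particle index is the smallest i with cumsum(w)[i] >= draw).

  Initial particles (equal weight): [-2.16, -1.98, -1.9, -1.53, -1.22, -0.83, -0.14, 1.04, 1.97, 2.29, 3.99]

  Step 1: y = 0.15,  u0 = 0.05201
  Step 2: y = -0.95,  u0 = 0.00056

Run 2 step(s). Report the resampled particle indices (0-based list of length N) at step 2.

resampled_idx = [0, 0, 0, 1, 1, 2, 3, 4, 5, 6, 7]

step 1: w=[0.0002, 0.0008, 0.0013, 0.0099, 0.0405, 0.1580, 0.5810, 0.2028, 0.0048, 0.0007, 0.0000]  mean=-0.0594  Neff=2.4665  idx=[4, 5, 6, 6, 6, 6, 6, 6, 6, 7, 7]
step 2: w=[0.1985, 0.2165, 0.0834, 0.0834, 0.0834, 0.0834, 0.0834, 0.0834, 0.0834, 0.0006, 0.0006]  mean=-0.5022  Neff=7.4106  idx=[0, 0, 0, 1, 1, 2, 3, 4, 5, 6, 7]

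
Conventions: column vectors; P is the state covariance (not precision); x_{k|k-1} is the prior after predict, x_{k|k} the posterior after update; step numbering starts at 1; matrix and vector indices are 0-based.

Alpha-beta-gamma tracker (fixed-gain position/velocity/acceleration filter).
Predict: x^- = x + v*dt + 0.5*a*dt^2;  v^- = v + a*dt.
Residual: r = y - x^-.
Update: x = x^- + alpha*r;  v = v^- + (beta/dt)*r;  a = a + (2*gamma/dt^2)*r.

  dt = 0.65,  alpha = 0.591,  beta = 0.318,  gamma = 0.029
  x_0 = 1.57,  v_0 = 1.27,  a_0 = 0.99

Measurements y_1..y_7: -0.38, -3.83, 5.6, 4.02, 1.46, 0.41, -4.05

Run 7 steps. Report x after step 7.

step 1: x_pred=2.6046  r=-2.9846  x^+=0.8407  v^+=0.4533  a^+=0.5803
step 2: x_pred=1.2580  r=-5.0880  x^+=-1.7490  v^+=-1.6587  a^+=-0.1182
step 3: x_pred=-2.8521  r=8.4521  x^+=2.1431  v^+=2.3995  a^+=1.0421
step 4: x_pred=3.9229  r=0.0971  x^+=3.9803  v^+=3.1244  a^+=1.0554
step 5: x_pred=6.2341  r=-4.7741  x^+=3.4126  v^+=1.4748  a^+=0.4000
step 6: x_pred=4.4557  r=-4.0457  x^+=2.0647  v^+=-0.2445  a^+=-0.1553
step 7: x_pred=1.8730  r=-5.9230  x^+=-1.6275  v^+=-3.2432  a^+=-0.9684

x_post = -1.6275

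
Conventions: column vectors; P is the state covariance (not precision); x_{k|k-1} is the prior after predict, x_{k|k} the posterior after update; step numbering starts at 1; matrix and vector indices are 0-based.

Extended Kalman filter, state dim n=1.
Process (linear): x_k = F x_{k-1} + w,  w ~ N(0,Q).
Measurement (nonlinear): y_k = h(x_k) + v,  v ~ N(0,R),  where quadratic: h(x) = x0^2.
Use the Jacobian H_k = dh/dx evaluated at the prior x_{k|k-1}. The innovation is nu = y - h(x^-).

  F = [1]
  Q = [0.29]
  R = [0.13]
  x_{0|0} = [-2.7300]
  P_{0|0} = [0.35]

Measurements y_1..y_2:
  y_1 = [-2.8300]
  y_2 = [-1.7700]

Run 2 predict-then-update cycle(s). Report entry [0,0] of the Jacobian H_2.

step 1: x^-=[-2.7300]  P^-=[0.6400]  H_jac=[-5.4600]  S=[19.2094]  K=[-0.1819]  nu=[-10.2829]  x^+=[-0.8594]  P^+=[0.0043]
step 2: x^-=[-0.8594]  P^-=[0.2943]  H_jac=[-1.7189]  S=[0.9996]  K=[-0.5061]  nu=[-2.5086]  x^+=[0.4102]  P^+=[0.0383]

H_jac[0,0] = -1.7189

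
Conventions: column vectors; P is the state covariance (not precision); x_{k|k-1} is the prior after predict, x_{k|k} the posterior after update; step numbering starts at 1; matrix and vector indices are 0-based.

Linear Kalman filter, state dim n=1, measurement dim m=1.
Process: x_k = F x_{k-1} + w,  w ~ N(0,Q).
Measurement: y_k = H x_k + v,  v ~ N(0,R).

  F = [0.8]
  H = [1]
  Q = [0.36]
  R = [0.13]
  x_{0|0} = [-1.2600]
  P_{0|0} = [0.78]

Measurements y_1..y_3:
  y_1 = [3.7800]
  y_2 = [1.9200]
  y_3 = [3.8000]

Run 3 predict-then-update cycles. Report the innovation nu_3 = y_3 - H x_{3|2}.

step 1: x^-=[-1.0080]  P^-=[0.8592]  S=[0.9892]  K=[0.8686]  nu=[4.7880]  x^+=[3.1508]  P^+=[0.1129]
step 2: x^-=[2.5206]  P^-=[0.4323]  S=[0.5623]  K=[0.7688]  nu=[-0.6006]  x^+=[2.0589]  P^+=[0.0999]
step 3: x^-=[1.6471]  P^-=[0.4240]  S=[0.5540]  K=[0.7653]  nu=[2.1529]  x^+=[3.2948]  P^+=[0.0995]

innov = [2.1529]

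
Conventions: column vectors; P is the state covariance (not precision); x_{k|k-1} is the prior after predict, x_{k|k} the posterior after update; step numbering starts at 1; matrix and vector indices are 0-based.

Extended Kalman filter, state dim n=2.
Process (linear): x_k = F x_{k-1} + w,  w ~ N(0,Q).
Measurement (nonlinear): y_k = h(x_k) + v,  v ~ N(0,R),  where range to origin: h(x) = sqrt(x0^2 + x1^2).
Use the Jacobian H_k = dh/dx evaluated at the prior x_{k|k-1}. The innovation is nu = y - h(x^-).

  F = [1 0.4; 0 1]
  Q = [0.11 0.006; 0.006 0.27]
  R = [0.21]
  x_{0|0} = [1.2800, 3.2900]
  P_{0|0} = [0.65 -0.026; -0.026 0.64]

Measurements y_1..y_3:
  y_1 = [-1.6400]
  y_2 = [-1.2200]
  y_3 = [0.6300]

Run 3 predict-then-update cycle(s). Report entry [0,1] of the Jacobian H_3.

step 1: x^-=[2.5960, 3.2900]  P^-=[0.8416 0.2360; 0.2360 0.9100]  H_jac=[0.6194 0.7850]  S=[1.3233]  K=[0.5340; 0.6503]  nu=[-5.8309]  x^+=[-0.5175, -0.5020]  P^+=[0.4643 -0.2235; -0.2235 0.3503]
step 2: x^-=[-0.7183, -0.5020]  P^-=[0.4515 -0.0774; -0.0774 0.6203]  H_jac=[-0.8197 -0.5728]  S=[0.6443]  K=[-0.5057; -0.4531]  nu=[-2.0963]  x^+=[0.3417, 0.4479]  P^+=[0.2868 -0.2250; -0.2250 0.4881]
step 3: x^-=[0.5209, 0.4479]  P^-=[0.2949 -0.0238; -0.0238 0.7581]  H_jac=[0.7582 0.6520]  S=[0.6783]  K=[0.3068; 0.7021]  nu=[-0.0570]  x^+=[0.5034, 0.4079]  P^+=[0.2310 -0.1699; -0.1699 0.4237]

H_jac[0,1] = 0.6520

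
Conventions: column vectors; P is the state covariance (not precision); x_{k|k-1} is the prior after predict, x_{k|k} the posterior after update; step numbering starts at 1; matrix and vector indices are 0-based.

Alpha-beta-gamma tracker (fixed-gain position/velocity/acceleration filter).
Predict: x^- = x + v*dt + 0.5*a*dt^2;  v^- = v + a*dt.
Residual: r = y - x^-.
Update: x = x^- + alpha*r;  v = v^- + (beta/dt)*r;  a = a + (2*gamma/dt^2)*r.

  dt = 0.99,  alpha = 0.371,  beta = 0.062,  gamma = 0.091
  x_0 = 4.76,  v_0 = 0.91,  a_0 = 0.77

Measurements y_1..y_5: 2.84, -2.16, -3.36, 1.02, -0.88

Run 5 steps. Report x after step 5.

step 1: x_pred=6.0382  r=-3.1982  x^+=4.8517  v^+=1.4720  a^+=0.1761
step 2: x_pred=6.3953  r=-8.5553  x^+=3.2213  v^+=1.1106  a^+=-1.4126
step 3: x_pred=3.6285  r=-6.9885  x^+=1.0358  v^+=-0.7255  a^+=-2.7103
step 4: x_pred=-1.0107  r=2.0307  x^+=-0.2573  v^+=-3.2816  a^+=-2.3332
step 5: x_pred=-4.6495  r=3.7695  x^+=-3.2510  v^+=-5.3554  a^+=-1.6332

x_post = -3.2510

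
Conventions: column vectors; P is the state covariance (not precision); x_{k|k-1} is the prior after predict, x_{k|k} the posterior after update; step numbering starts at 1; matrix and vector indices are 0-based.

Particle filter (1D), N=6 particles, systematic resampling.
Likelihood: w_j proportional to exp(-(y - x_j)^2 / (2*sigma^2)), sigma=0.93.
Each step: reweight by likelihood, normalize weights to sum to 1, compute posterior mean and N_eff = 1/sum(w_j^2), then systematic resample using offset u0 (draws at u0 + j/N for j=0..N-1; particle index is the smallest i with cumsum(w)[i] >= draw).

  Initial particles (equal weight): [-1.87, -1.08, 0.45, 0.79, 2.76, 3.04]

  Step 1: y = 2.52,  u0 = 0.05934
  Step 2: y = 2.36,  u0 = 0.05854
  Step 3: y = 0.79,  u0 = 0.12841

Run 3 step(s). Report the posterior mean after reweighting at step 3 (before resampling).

post_mean = 2.8165

step 1: w=[0.0000, 0.0003, 0.0403, 0.0850, 0.4641, 0.4103]  mean=2.6132  Neff=2.5473  idx=[3, 4, 4, 4, 5, 5]
step 2: w=[0.0534, 0.2023, 0.2023, 0.2023, 0.1699, 0.1699]  mean=2.7500  Neff=5.4546  idx=[1, 1, 2, 3, 4, 5]
step 3: w=[0.1996, 0.1996, 0.1996, 0.1996, 0.1008, 0.1008]  mean=2.8165  Neff=5.5655  idx=[0, 1, 2, 3, 3, 5]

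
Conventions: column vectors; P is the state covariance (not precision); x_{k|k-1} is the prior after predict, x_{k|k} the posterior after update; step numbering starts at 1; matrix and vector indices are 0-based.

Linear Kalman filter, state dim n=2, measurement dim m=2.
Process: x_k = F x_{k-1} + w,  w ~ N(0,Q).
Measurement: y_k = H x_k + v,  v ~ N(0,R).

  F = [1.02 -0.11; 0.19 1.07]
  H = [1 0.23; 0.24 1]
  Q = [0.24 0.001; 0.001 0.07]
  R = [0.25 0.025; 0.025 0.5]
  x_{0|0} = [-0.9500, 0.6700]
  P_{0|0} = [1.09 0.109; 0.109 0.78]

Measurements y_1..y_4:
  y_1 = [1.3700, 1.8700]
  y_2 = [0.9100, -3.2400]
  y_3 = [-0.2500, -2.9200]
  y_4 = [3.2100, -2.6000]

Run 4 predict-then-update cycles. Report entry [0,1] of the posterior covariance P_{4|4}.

step 1: x^-=[-1.0427, 0.5364]  P^-=[1.3590 0.2371; 0.2371 1.0467]  S=[1.7735 0.8421; 0.8421 1.7388]  K=[0.8353 -0.0806; -0.0415 0.6548]  nu=[2.2893, 1.5838]  x^+=[0.7420, 1.4785]  P^+=[0.2236 -0.0731; -0.0731 0.3439]
step 2: x^-=[0.5942, 1.7230]  P^-=[0.4932 -0.0744; -0.0744 0.4421]  S=[0.7324 0.1666; 0.1666 0.9348]  K=[0.6664 -0.0717; -0.0687 0.4661]  nu=[-0.0805, -5.1056]  x^+=[0.9065, -0.6510]  P^+=[0.1791 -0.0622; -0.0622 0.2462]
step 3: x^-=[0.9963, -0.5244]  P^-=[0.4433 -0.0598; -0.0598 0.3331]  S=[0.6834 0.1449; 0.1449 0.8299]  K=[0.6403 -0.0557; -0.0590 0.3944]  nu=[-1.1257, -2.6347]  x^+=[0.4222, -1.4970]  P^+=[0.1708 -0.0528; -0.0528 0.2084]
step 4: x^-=[0.5953, -1.5216]  P^-=[0.4321 -0.0470; -0.0470 0.2933]  S=[0.6760 0.1466; 0.1466 0.7956]  K=[0.6331 -0.0453; -0.0485 0.3634]  nu=[2.9647, -1.2213]  x^+=[2.5274, -2.1092]  P^+=[0.1680 -0.0472; -0.0472 0.1918]

P_post[0,1] = -0.0472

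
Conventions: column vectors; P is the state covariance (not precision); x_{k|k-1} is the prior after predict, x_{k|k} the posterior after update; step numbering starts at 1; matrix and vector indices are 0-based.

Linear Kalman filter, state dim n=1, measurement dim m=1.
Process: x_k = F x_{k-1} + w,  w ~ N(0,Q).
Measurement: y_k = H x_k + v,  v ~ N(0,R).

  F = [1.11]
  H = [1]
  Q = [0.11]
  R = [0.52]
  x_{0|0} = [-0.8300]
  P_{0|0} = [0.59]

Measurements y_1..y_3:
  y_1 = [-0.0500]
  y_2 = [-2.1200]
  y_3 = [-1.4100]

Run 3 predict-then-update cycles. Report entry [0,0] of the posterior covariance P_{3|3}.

P_post[0,0] = 0.2341

step 1: x^-=[-0.9213]  P^-=[0.8369]  S=[1.3569]  K=[0.6168]  nu=[0.8713]  x^+=[-0.3839]  P^+=[0.3207]
step 2: x^-=[-0.4261]  P^-=[0.5052]  S=[1.0252]  K=[0.4928]  nu=[-1.6939]  x^+=[-1.2608]  P^+=[0.2562]
step 3: x^-=[-1.3995]  P^-=[0.4257]  S=[0.9457]  K=[0.4501]  nu=[-0.0105]  x^+=[-1.4042]  P^+=[0.2341]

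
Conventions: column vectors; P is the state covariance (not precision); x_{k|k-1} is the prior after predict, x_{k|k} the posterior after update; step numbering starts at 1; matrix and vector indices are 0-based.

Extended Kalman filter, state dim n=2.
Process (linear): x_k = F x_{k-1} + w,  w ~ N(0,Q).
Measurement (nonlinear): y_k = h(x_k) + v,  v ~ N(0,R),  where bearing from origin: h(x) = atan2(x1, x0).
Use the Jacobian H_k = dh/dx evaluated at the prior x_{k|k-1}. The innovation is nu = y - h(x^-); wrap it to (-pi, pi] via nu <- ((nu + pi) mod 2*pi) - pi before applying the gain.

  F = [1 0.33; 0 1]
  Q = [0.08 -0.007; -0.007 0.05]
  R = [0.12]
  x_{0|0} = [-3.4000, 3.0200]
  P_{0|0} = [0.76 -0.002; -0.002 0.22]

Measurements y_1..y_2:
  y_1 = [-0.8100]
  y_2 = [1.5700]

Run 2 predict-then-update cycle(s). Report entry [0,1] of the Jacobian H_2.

step 1: x^-=[-2.4034, 3.0200]  P^-=[0.8626 0.0636; 0.0636 0.2700]  H_jac=[-0.2027 -0.1613]  S=[0.1666]  K=[-1.1110; -0.3388]  nu=[-3.0530]  x^+=[0.9885, 4.0543]  P^+=[0.6569 0.0009; 0.0009 0.2509]
step 2: x^-=[2.3264, 4.0543]  P^-=[0.7648 0.0767; 0.0767 0.3009]  H_jac=[-0.1856 0.1065]  S=[0.1467]  K=[-0.9117; 0.1214]  nu=[0.5202]  x^+=[1.8522, 4.1174]  P^+=[0.6429 0.0929; 0.0929 0.2987]

H_jac[0,1] = 0.1065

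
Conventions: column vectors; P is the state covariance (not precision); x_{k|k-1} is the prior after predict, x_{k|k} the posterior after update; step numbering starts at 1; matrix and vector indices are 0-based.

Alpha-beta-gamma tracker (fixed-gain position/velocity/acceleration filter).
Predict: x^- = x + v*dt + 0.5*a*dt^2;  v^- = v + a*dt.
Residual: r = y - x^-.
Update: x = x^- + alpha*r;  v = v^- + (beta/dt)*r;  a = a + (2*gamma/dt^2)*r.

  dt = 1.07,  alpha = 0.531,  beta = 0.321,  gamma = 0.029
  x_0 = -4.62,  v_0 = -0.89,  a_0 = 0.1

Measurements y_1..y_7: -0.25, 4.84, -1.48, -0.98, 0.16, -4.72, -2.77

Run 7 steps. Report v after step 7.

step 1: x_pred=-5.5151  r=5.2651  x^+=-2.7193  v^+=0.7965  a^+=0.3667
step 2: x_pred=-1.6571  r=6.4971  x^+=1.7929  v^+=3.1380  a^+=0.6959
step 3: x_pred=5.5489  r=-7.0289  x^+=1.8166  v^+=1.7739  a^+=0.3398
step 4: x_pred=3.9092  r=-4.8892  x^+=1.3130  v^+=0.6708  a^+=0.0921
step 5: x_pred=2.0835  r=-1.9235  x^+=1.0621  v^+=0.1923  a^+=-0.0053
step 6: x_pred=1.2648  r=-5.9848  x^+=-1.9131  v^+=-1.6089  a^+=-0.3085
step 7: x_pred=-3.8113  r=1.0413  x^+=-3.2584  v^+=-1.6266  a^+=-0.2558

v_post = -1.6266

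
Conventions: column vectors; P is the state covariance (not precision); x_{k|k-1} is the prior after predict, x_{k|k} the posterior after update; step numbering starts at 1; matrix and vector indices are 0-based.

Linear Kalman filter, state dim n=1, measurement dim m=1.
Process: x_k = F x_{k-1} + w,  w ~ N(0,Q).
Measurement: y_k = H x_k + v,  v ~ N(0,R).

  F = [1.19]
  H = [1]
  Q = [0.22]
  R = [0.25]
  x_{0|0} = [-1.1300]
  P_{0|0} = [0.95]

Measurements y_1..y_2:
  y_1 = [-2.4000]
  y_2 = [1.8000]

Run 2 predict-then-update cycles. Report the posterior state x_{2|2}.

step 1: x^-=[-1.3447]  P^-=[1.5653]  S=[1.8153]  K=[0.8623]  nu=[-1.0553]  x^+=[-2.2547]  P^+=[0.2156]
step 2: x^-=[-2.6831]  P^-=[0.5253]  S=[0.7753]  K=[0.6775]  nu=[4.4831]  x^+=[0.3544]  P^+=[0.1694]

x_post = [0.3544]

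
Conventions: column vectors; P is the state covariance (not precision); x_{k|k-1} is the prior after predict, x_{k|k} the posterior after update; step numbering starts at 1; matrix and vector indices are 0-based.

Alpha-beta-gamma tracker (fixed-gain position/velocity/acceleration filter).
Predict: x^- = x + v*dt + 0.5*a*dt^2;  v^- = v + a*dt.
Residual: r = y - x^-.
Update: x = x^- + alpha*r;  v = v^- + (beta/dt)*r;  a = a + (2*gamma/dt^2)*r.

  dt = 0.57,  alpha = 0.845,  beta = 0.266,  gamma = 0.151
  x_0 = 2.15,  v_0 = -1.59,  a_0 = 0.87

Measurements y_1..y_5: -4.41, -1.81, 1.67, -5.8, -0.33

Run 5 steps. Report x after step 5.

x_post = -1.1128

step 1: x_pred=1.3850  r=-5.7950  x^+=-3.5118  v^+=-3.7984  a^+=-4.5166
step 2: x_pred=-6.4106  r=4.6006  x^+=-2.5231  v^+=-4.2259  a^+=-0.2402
step 3: x_pred=-4.9709  r=6.6409  x^+=0.6407  v^+=-1.2638  a^+=5.9326
step 4: x_pred=0.8840  r=-6.6840  x^+=-4.7640  v^+=-1.0014  a^+=-0.2803
step 5: x_pred=-5.3803  r=5.0503  x^+=-1.1128  v^+=1.1956  a^+=4.4140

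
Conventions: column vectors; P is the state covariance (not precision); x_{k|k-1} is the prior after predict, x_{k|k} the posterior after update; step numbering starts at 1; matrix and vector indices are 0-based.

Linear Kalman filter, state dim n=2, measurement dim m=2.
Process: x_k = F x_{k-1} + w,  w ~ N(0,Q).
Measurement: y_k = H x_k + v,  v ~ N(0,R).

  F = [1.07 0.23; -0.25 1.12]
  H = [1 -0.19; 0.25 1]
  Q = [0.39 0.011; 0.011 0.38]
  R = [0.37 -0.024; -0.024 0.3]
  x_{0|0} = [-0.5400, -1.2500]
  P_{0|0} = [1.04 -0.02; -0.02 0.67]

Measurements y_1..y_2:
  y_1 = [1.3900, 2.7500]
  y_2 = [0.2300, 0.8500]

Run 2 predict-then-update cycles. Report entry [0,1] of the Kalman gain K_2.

step 1: x^-=[-0.8653, -1.2650]  P^-=[1.6063 -0.1174; -0.1174 1.2966]  S=[2.0677 0.0194; 0.0194 1.6383]  K=[0.7861 0.1641; -0.1832 0.7757]  nu=[2.0149, 4.2313]  x^+=[1.4132, 1.6481]  P^+=[0.2794 -0.0395; -0.0395 0.2470]
step 2: x^-=[1.8912, 1.4925]  P^-=[0.7035 -0.0452; -0.0452 0.7294]  S=[1.1170 -0.0297; -0.0297 1.0508]  K=[0.6413 0.1425; -0.1464 0.6793]  nu=[-1.3776, -1.1153]  x^+=[0.8487, 0.9367]  P^+=[0.2282 -0.0297; -0.0297 0.2147]

K[0,1] = 0.1425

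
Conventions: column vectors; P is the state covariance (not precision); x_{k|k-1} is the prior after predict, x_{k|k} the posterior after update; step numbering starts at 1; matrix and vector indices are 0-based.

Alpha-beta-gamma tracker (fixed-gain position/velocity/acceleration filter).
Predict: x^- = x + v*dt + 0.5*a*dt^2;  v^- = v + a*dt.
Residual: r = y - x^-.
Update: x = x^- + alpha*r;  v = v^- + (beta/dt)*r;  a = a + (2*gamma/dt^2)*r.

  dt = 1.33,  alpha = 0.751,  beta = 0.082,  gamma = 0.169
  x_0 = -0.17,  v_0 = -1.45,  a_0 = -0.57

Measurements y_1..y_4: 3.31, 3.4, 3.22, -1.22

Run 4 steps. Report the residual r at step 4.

resid = -6.5379

step 1: x_pred=-2.6026  r=5.9126  x^+=1.8378  v^+=-1.8436  a^+=0.5598
step 2: x_pred=-0.1191  r=3.5191  x^+=2.5237  v^+=-0.8821  a^+=1.2322
step 3: x_pred=2.4404  r=0.7796  x^+=3.0259  v^+=0.8048  a^+=1.3812
step 4: x_pred=5.3179  r=-6.5379  x^+=0.4079  v^+=2.2387  a^+=0.1319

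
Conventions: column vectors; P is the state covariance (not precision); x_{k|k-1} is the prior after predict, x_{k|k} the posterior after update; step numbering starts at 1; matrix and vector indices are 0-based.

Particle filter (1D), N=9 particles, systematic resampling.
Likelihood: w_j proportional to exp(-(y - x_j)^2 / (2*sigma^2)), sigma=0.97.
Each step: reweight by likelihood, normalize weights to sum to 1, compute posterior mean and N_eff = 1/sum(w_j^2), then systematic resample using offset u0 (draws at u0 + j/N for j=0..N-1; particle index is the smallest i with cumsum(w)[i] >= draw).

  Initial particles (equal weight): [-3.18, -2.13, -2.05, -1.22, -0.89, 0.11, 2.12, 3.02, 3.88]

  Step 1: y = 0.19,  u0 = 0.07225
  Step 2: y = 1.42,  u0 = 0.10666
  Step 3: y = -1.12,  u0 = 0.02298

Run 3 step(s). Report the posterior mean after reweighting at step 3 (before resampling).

post_mean = 0.1184

step 1: w=[0.0011, 0.0265, 0.0321, 0.1606, 0.2486, 0.4604, 0.0638, 0.0066, 0.0003]  mean=-0.3358  Neff=3.2741  idx=[3, 3, 4, 4, 5, 5, 5, 5, 6]
step 2: w=[0.0097, 0.0097, 0.0231, 0.0231, 0.1579, 0.1579, 0.1579, 0.1579, 0.3029]  mean=0.6470  Neff=5.1883  idx=[4, 4, 5, 6, 7, 7, 8, 8, 8]
step 3: w=[0.1660, 0.1660, 0.1660, 0.1660, 0.1660, 0.1660, 0.0014, 0.0014, 0.0014]  mean=0.1184  Neff=6.0505  idx=[0, 0, 1, 2, 2, 3, 4, 4, 5]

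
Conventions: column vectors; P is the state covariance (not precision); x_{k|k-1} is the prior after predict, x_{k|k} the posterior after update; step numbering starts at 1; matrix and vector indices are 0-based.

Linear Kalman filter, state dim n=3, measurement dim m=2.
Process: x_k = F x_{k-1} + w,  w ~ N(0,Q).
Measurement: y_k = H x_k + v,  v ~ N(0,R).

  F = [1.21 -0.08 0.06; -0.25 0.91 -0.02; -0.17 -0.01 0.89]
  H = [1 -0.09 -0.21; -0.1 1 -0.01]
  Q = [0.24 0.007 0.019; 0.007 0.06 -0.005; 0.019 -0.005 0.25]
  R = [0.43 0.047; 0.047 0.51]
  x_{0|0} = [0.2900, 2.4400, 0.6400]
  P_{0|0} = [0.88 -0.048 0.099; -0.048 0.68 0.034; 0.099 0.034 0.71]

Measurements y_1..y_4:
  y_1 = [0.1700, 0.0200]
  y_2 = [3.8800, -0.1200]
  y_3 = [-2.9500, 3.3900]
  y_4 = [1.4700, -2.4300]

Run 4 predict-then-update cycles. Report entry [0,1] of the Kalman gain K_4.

K[0,1] = -0.1347

step 1: x^-=[0.1941, 2.1351, 0.4959]  P^-=[1.5587 -0.3653 -0.0205; -0.3653 0.7000 0.0267; -0.0205 0.0267 0.8072]  S=[2.1053 -0.5446; -0.5446 1.2981]  K=[0.7338 -0.0935; -0.0666 0.5392; -0.0979 -0.0251]  nu=[0.2722, -2.0907]  x^+=[0.5893, 0.9896, 0.5218]  P^+=[0.3389 0.0219 0.1226; 0.0219 0.2741 0.0027; 0.1226 0.0027 0.7889]
step 2: x^-=[0.6652, 0.7428, 0.3543]  P^-=[0.7543 -0.0965 0.1223; -0.0965 0.2996 -0.0351; 0.1223 -0.0351 0.8476]  S=[1.1888 -0.1423; -0.1423 0.8375]  K=[0.6078 -0.1035; -0.0545 0.3604; -0.0533 -0.0757]  nu=[3.3561, -0.7928]  x^+=[2.7871, 0.2742, 0.2356]  P^+=[0.2882 0.0061 0.1485; 0.0061 0.1817 -0.0179; 0.1485 -0.0179 0.8406]
step 3: x^-=[3.3646, -0.4520, -0.2669]  P^-=[0.6867 -0.0944 0.1644; -0.0944 0.2282 -0.0573; 0.1644 -0.0573 0.8796]  S=[1.1031 -0.1218; -0.1218 0.7655]  K=[0.5855 -0.1220; -0.0600 0.3016; -0.0261 -0.1120]  nu=[-6.4113, 4.1758]  x^+=[-0.8984, 1.1920, -0.5670]  P^+=[0.2798 -0.0051 0.1632; -0.0051 0.1502 -0.0333; 0.1632 -0.0333 0.8699]
step 4: x^-=[-1.2164, 1.3206, -0.3638]  P^-=[0.6788 -0.1036 0.1845; -0.1036 0.2073 -0.0719; 0.1845 -0.0719 0.8984]  S=[1.0885 -0.1251; -0.1251 0.7468]  K=[0.5811 -0.1347; -0.0661 0.2814; -0.0134 -0.1353]  nu=[2.7289, -3.8759]  x^+=[0.8915, 0.0495, 0.1239]  P^+=[0.2781 -0.0119 0.1698; -0.0119 0.1388 -0.0438; 0.1698 -0.0438 0.8850]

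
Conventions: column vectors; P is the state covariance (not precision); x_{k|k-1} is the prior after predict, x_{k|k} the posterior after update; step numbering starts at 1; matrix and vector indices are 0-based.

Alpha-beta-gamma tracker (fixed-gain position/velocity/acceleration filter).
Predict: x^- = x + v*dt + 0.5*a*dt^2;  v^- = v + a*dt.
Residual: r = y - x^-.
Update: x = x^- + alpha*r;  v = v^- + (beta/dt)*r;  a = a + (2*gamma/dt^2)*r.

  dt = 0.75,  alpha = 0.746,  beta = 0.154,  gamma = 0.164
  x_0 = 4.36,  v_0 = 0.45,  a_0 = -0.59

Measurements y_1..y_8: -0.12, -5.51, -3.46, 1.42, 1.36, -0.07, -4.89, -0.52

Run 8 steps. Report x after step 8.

step 1: x_pred=4.5316  r=-4.6516  x^+=1.0615  v^+=-0.9476  a^+=-3.3024
step 2: x_pred=-0.5780  r=-4.9320  x^+=-4.2573  v^+=-4.4371  a^+=-6.1783
step 3: x_pred=-9.3227  r=5.8627  x^+=-4.9491  v^+=-7.8670  a^+=-2.7596
step 4: x_pred=-11.6255  r=13.0455  x^+=-1.8936  v^+=-7.2580  a^+=4.8474
step 5: x_pred=-5.9738  r=7.3338  x^+=-0.5028  v^+=-2.1167  a^+=9.1238
step 6: x_pred=0.4758  r=-0.5458  x^+=0.0686  v^+=4.6141  a^+=8.8055
step 7: x_pred=6.0057  r=-10.8957  x^+=-2.1225  v^+=8.9810  a^+=2.4521
step 8: x_pred=5.3029  r=-5.8229  x^+=0.9590  v^+=9.6244  a^+=-0.9433

x_post = 0.9590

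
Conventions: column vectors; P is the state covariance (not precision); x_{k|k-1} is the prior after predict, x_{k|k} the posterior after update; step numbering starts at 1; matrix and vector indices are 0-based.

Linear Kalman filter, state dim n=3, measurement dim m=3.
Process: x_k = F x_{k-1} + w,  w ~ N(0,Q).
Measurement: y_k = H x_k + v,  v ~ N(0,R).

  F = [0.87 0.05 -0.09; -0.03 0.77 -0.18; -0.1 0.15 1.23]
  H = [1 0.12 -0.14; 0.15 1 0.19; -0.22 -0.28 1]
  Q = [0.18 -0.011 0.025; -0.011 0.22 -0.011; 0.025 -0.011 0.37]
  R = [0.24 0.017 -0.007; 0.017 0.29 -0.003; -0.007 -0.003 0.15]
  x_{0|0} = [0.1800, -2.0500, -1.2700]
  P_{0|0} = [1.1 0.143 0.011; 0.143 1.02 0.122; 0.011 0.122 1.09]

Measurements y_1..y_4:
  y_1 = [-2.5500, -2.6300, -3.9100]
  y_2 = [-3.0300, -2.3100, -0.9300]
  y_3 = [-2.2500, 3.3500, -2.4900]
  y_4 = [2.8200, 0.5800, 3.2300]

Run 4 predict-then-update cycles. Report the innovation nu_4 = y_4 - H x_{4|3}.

innov = [4.0811, -0.7746, 5.7950]

step 1: x^-=[0.1684, -1.3553, -1.8876]  P^-=[1.0336 0.1016 -0.1480; 0.1016 0.8208 -0.0308; -0.1480 -0.0308 2.0910]  S=[1.3933 0.2969 -0.7433; 0.2969 1.2198 0.0586; -0.7433 0.0586 2.4503]  K=[0.8122 -0.0143 0.0819; -0.0898 0.7101 -0.1597; 0.1165 0.2106 0.9005]  nu=[-2.8200, -0.9413, -2.3648]  x^+=[-2.3024, -1.3927, -4.5440]  P^+=[0.2037 -0.0294 0.0432; -0.0294 0.2045 0.0253; 0.0432 0.0253 0.1502]
step 2: x^-=[-1.6637, -0.1854, -5.5678]  P^-=[0.3264 -0.0343 0.0364; -0.0343 0.3411 0.0048; 0.0364 0.0048 0.6035]  S=[0.5645 0.0615 -0.1260; 0.0615 0.6538 0.0229; -0.1260 0.0229 0.7731]  K=[0.5781 -0.0235 0.0615; -0.0771 0.5272 -0.1357; 0.0717 0.1572 0.7756]  nu=[-2.1235, -0.8172, 4.2199]  x^+=[-2.6126, -1.0250, -2.5759]  P^+=[0.1451 -0.0247 0.0303; -0.0247 0.1527 0.0159; 0.0303 0.0159 0.1265]
step 3: x^-=[-2.0924, -0.2472, -3.0608]  P^-=[0.2842 -0.0293 0.0298; -0.0293 0.3118 -0.0048; 0.0298 -0.0048 0.5654]  S=[0.5246 0.0578 -0.1202; 0.0578 0.6197 0.0141; -0.1202 0.0141 0.7396]  K=[0.5422 -0.0211 0.0554; -0.0701 0.5042 -0.1369; 0.0637 0.1495 0.7650]  nu=[-0.5565, 4.4926, 0.0412]  x^+=[-2.4867, 2.0515, -2.3932]  P^+=[0.1360 -0.0228 0.0281; -0.0228 0.1461 0.0143; 0.0281 0.0143 0.1241]
step 4: x^-=[-1.8455, 2.0850, -2.3872]  P^-=[0.2778 -0.0276 0.0287; -0.0276 0.3082 -0.0066; 0.0287 -0.0066 0.5614]  S=[0.5188 0.0582 -0.1201; 0.0582 0.6155 0.0123; -0.1201 0.0123 0.7367]  K=[0.5362 -0.0201 0.0542; -0.0682 0.5011 -0.1374; 0.0624 0.1484 0.7637]  nu=[4.0811, -0.7746, 5.7950]  x^+=[0.6724, 0.6226, 2.1782]  P^+=[0.1345 -0.0223 0.0278; -0.0223 0.1452 0.0141; 0.0278 0.0141 0.1237]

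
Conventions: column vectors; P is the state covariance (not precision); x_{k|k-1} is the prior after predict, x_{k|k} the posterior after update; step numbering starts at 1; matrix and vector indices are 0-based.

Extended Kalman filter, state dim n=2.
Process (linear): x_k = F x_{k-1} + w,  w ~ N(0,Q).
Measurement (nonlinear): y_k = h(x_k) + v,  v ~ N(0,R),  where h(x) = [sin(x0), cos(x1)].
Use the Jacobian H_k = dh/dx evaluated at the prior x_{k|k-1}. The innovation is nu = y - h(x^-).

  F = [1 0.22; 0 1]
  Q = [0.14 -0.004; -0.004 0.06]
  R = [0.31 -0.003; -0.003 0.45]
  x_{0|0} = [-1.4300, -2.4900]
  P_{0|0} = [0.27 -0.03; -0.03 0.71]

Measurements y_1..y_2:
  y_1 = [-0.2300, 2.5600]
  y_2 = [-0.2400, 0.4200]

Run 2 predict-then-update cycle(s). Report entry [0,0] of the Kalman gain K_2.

K[0,0] = -0.6029

step 1: x^-=[-1.9778, -2.4900]  P^-=[0.4312 0.1222; 0.1222 0.7700]  H_jac=[-0.3959 0.0000; 0.0000 0.6065]  S=[0.3776 -0.0323; -0.0323 0.7332]  K=[-0.4451 0.0814; -0.0739 0.6336]  nu=[0.6883, 3.3551]  x^+=[-2.0109, -0.4149]  P^+=[0.3492 0.0626; 0.0626 0.4705]
step 2: x^-=[-2.1022, -0.4149]  P^-=[0.5395 0.1622; 0.1622 0.5305]  H_jac=[-0.5067 0.0000; 0.0000 0.4031]  S=[0.4485 -0.0361; -0.0361 0.5362]  K=[-0.6029 0.0813; -0.1519 0.3886]  nu=[0.6221, -0.4952]  x^+=[-2.5175, -0.7018]  P^+=[0.3694 0.0952; 0.0952 0.4350]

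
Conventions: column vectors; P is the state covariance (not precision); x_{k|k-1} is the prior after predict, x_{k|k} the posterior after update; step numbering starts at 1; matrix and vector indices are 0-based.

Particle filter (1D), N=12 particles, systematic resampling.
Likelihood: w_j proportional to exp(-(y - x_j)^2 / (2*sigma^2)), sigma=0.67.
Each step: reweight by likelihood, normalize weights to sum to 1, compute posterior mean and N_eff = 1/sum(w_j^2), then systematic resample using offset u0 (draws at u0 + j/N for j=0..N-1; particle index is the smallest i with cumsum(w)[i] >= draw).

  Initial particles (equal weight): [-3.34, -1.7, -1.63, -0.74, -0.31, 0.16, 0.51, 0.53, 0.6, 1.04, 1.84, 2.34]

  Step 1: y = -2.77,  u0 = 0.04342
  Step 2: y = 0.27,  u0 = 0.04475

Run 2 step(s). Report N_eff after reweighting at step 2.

N_eff = 4.8886

step 1: w=[0.5697, 0.2286, 0.1924, 0.0083, 0.0010, 0.0001, 0.0000, 0.0000, 0.0000, 0.0000, 0.0000, 0.0000]  mean=-2.6114  Neff=2.4161  idx=[0, 0, 0, 0, 0, 0, 0, 1, 1, 1, 2, 2]
step 2: w=[0.0000, 0.0000, 0.0000, 0.0000, 0.0000, 0.0000, 0.0000, 0.1753, 0.1753, 0.1753, 0.2370, 0.2370]  mean=-1.6669  Neff=4.8886  idx=[7, 7, 8, 8, 9, 9, 10, 10, 10, 11, 11, 11]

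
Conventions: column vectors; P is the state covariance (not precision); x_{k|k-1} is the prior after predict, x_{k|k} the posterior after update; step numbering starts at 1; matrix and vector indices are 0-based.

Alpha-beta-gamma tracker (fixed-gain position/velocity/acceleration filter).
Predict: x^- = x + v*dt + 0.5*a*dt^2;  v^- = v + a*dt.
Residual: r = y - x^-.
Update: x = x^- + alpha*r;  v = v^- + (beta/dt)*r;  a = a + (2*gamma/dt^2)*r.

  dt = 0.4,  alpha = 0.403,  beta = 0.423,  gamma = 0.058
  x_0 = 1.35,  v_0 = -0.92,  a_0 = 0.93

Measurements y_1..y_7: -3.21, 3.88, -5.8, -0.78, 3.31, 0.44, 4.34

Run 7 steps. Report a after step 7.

a_post = 4.4263

step 1: x_pred=1.0564  r=-4.2664  x^+=-0.6630  v^+=-5.0597  a^+=-2.1631
step 2: x_pred=-2.8599  r=6.7399  x^+=-0.1437  v^+=1.2025  a^+=2.7233
step 3: x_pred=0.5551  r=-6.3551  x^+=-2.0060  v^+=-4.4288  a^+=-1.8842
step 4: x_pred=-3.9282  r=3.1482  x^+=-2.6595  v^+=-1.8532  a^+=0.3983
step 5: x_pred=-3.3689  r=6.6789  x^+=-0.6773  v^+=5.3691  a^+=5.2405
step 6: x_pred=1.8896  r=-1.4496  x^+=1.3054  v^+=5.9324  a^+=4.1896
step 7: x_pred=4.0135  r=0.3265  x^+=4.1451  v^+=7.9535  a^+=4.4263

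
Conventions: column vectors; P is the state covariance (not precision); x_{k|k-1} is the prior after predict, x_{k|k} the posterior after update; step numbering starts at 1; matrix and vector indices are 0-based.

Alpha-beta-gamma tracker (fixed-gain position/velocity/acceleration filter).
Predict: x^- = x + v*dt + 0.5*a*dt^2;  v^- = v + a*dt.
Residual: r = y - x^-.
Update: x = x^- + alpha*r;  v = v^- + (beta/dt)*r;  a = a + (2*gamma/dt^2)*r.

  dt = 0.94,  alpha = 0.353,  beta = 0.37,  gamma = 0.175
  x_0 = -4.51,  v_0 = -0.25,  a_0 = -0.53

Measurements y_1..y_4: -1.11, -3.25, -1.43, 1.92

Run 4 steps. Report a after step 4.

a_post = 0.9907

step 1: x_pred=-4.9792  r=3.8692  x^+=-3.6133  v^+=0.7748  a^+=1.0026
step 2: x_pred=-2.4421  r=-0.8079  x^+=-2.7273  v^+=1.3992  a^+=0.6826
step 3: x_pred=-1.1105  r=-0.3195  x^+=-1.2233  v^+=1.9151  a^+=0.5560
step 4: x_pred=0.8226  r=1.0974  x^+=1.2100  v^+=2.8697  a^+=0.9907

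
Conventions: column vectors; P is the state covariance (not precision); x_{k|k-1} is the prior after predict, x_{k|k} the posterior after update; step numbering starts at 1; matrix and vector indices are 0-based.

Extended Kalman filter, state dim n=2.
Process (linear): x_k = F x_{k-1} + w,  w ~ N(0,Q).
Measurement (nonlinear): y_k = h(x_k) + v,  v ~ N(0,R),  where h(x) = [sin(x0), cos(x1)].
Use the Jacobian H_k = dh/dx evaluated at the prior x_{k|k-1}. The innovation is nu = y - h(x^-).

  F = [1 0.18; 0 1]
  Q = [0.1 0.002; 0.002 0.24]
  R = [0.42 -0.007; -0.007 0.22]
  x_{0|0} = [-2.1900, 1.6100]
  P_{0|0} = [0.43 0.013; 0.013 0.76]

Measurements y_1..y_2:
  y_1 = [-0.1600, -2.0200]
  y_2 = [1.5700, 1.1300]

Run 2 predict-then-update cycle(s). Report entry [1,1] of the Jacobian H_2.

H_jac[1,1] = 0.0666

step 1: x^-=[-1.9002, 1.6100]  P^-=[0.5593 0.1518; 0.1518 1.0000]  H_jac=[-0.3235 0.0000; 0.0000 -0.9992]  S=[0.4785 0.0421; 0.0421 1.2185]  K=[-0.3683 -0.1118; -0.0306 -0.8190]  nu=[0.7862, -1.9808]  x^+=[-1.9683, 3.2082]  P^+=[0.4757 0.0220; 0.0220 0.1801]
step 2: x^-=[-1.3909, 3.2082]  P^-=[0.5895 0.0564; 0.0564 0.4201]  H_jac=[0.1790 0.0000; 0.0000 0.0666]  S=[0.4389 -0.0063; -0.0063 0.2219]  K=[0.2407 0.0238; 0.0248 0.1268]  nu=[2.5539, 2.1278]  x^+=[-0.7254, 3.5416]  P^+=[0.5640 0.0534; 0.0534 0.4163]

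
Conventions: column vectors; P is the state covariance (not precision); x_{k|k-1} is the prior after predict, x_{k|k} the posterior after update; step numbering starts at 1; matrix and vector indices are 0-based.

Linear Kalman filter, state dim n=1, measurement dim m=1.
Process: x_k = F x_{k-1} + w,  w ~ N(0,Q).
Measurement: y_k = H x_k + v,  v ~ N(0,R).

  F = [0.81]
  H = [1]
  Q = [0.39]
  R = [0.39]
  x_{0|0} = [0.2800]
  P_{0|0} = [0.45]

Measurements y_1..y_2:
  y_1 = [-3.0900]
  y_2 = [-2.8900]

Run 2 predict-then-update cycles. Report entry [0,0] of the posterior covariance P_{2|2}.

P_post[0,0] = 0.2287

step 1: x^-=[0.2268]  P^-=[0.6852]  S=[1.0752]  K=[0.6373]  nu=[-3.3168]  x^+=[-1.8870]  P^+=[0.2485]
step 2: x^-=[-1.5284]  P^-=[0.5531]  S=[0.9431]  K=[0.5865]  nu=[-1.3616]  x^+=[-2.3269]  P^+=[0.2287]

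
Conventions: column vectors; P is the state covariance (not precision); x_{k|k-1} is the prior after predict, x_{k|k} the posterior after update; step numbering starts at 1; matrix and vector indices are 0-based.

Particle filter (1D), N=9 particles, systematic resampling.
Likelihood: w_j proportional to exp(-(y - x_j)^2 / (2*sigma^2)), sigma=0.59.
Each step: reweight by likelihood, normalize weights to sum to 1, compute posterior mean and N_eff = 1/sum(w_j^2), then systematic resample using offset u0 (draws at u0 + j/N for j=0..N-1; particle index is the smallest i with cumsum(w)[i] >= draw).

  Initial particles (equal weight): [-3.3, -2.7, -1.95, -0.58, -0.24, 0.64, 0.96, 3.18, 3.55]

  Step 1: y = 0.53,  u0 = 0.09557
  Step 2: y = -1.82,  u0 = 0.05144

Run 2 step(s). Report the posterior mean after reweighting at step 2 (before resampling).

step 1: w=[0.0000, 0.0000, 0.0001, 0.0726, 0.1818, 0.4188, 0.3267, 0.0000, 0.0000]  mean=0.4959  Neff=3.1206  idx=[4, 4, 5, 5, 5, 5, 6, 6, 6]
step 2: w=[0.4936, 0.4936, 0.0030, 0.0030, 0.0030, 0.0030, 0.0003, 0.0003, 0.0003]  mean=-0.2285  Neff=2.0519  idx=[0, 0, 0, 0, 1, 1, 1, 1, 1]

post_mean = -0.2285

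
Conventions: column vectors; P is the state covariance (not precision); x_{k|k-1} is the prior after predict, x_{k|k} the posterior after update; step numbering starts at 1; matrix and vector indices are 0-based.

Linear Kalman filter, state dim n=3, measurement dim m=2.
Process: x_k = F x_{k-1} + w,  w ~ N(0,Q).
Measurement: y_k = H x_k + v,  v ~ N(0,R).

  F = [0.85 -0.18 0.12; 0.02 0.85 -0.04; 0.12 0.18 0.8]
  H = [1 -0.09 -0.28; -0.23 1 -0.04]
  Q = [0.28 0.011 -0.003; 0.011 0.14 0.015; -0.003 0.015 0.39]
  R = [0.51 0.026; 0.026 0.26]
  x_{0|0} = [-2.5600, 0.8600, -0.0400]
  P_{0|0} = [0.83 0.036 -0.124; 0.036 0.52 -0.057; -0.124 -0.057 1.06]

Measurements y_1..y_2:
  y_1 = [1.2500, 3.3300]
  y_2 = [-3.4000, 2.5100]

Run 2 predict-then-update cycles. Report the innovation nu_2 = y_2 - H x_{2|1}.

innov = [-2.4139, 0.3721]

step 1: x^-=[-2.3356, 0.6814, -0.1844]  P^-=[0.8779 -0.0360 0.0922; -0.0360 0.5230 0.0267; 0.0922 0.0267 1.0585]  S=[1.4314 -0.2530; -0.2530 0.8473]  K=[0.5777 -0.1126; 0.0500 0.6407; -0.1605 -0.0914]  nu=[3.5953, 2.1040]  x^+=[-0.4957, 2.2094, -0.9538]  P^+=[0.3566 0.0760 0.2074; 0.0760 0.1878 0.0606; 0.2074 0.0606 1.0220]
step 2: x^-=[-0.9335, 1.9062, -0.4248]  P^-=[0.5749 0.0382 0.2720; 0.0382 0.2756 0.0630; 0.2720 0.0630 1.1159]  S=[1.0186 -0.0904; -0.0904 0.5502]  K=[0.4763 -0.1125; 0.0390 0.4868; -0.0532 -0.0890]  nu=[-2.4139, 0.3721]  x^+=[-2.1250, 1.9933, -0.3295]  P^+=[0.3272 0.0699 0.2890; 0.0699 0.1471 0.0863; 0.2890 0.0863 1.1095]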